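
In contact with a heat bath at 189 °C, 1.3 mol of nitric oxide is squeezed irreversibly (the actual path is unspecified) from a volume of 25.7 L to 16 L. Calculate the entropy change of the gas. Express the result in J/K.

Entropy is a state function, so ΔS_gas depends only on the end states.
For an isothermal ideal gas ΔS_gas = nR ln(V₂/V₁) = 1.3 × 8.314 × ln(16/25.7) = -5.12 J/K.

ΔS_gas = -5.12 J/K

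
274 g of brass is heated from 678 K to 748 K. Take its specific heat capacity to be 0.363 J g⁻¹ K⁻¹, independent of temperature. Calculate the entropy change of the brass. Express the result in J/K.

ΔS = 9.77 J/K

ΔS = ∫dQ_rev/T = m c ln(T₂/T₁) = 274 × 0.363 × ln(748/678) = 9.77 J/K.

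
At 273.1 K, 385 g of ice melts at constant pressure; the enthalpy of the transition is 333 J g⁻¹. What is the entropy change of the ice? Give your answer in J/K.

ΔS = 469 J/K

Heat absorbed by the substance: Q = mL = 385 × 333 = 128205 J.
At constant T, ΔS = Q_rev/T = 128205 / 273.1 = 469 J/K.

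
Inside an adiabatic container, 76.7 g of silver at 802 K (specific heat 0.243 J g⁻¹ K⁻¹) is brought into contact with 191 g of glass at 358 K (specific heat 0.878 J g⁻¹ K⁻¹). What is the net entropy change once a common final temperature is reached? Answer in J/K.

ΔS_total = 6.76 J/K

Energy balance: T_f = (m₁c₁T₁ + m₂c₂T₂)/(m₁c₁ + m₂c₂) = 402.41 K.
ΔS₁ = m₁c₁ ln(T_f/T₁) = 18.6381 × ln(402.41/802) = -12.85 J/K.
ΔS₂ = m₂c₂ ln(T_f/T₂) = 167.698 × ln(402.41/358) = 19.61 J/K.
ΔS_total = -12.85 + 19.61 = 6.76 J/K.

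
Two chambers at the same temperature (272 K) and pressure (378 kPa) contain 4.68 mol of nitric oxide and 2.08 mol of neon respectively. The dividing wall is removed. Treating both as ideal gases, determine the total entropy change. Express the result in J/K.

Mole fractions: x_A = 4.68/6.76 = 0.692, x_B = 0.308.
ΔS_mix = −R(n_A ln x_A + n_B ln x_B) = −8.314 × (4.68 ln 0.692 + 2.08 ln 0.308) = 34.7 J/K.

ΔS_mix = 34.7 J/K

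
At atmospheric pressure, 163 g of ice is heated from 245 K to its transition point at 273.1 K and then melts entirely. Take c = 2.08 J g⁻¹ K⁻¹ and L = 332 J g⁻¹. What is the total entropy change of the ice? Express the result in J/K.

Warming step: ΔS₁ = m c ln(T_tr/T_i) = 163 × 2.08 × ln(273.1/245) = 36.81 J/K.
Phase change: ΔS₂ = +mL/T_tr = 163 × 332 / 273.1 = 198.2 J/K.
ΔS_total = (36.81) + (198.2) = 235 J/K.

ΔS = 235 J/K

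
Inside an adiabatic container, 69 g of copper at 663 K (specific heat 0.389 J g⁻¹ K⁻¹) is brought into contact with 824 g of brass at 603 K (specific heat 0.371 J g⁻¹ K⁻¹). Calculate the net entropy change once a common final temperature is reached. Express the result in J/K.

Energy balance: T_f = (m₁c₁T₁ + m₂c₂T₂)/(m₁c₁ + m₂c₂) = 607.84 K.
ΔS₁ = m₁c₁ ln(T_f/T₁) = 26.841 × ln(607.84/663) = -2.331 J/K.
ΔS₂ = m₂c₂ ln(T_f/T₂) = 305.704 × ln(607.84/603) = 2.445 J/K.
ΔS_total = -2.331 + 2.445 = 0.114 J/K.

ΔS_total = 0.114 J/K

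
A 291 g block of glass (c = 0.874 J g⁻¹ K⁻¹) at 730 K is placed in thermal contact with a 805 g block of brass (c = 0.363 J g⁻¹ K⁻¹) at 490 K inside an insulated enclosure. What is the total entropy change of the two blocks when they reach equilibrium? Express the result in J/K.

ΔS_total = 10.8 J/K

Energy balance: T_f = (m₁c₁T₁ + m₂c₂T₂)/(m₁c₁ + m₂c₂) = 601.68 K.
ΔS₁ = m₁c₁ ln(T_f/T₁) = 254.334 × ln(601.68/730) = -49.17 J/K.
ΔS₂ = m₂c₂ ln(T_f/T₂) = 292.215 × ln(601.68/490) = 60 J/K.
ΔS_total = -49.17 + 60 = 10.8 J/K.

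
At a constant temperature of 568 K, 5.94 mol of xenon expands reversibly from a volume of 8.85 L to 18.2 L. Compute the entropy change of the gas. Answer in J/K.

For an isothermal ideal gas ΔS_gas = nR ln(V₂/V₁) = 5.94 × 8.314 × ln(18.2/8.85) = 35.6 J/K.

ΔS_gas = 35.6 J/K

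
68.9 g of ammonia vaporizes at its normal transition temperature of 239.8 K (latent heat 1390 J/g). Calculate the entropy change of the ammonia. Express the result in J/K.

ΔS = 399 J/K

Heat absorbed by the substance: Q = mL = 68.9 × 1390 = 95771 J.
At constant T, ΔS = Q_rev/T = 95771 / 239.8 = 399 J/K.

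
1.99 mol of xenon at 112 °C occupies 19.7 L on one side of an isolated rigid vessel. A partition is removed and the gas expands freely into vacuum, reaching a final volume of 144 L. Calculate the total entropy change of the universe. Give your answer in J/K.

For an ideal gas in free expansion Q = 0 and W = 0, so T is unchanged.
Entropy is a state function; using a reversible isothermal path, ΔS_gas = nR ln(V₂/V₁) = 1.99 × 8.314 × ln(144/19.7) = 32.9 J/K.
The insulated surroundings exchange no heat, so ΔS_surr = 0 and ΔS_universe = ΔS_gas.

ΔS_universe = 32.9 J/K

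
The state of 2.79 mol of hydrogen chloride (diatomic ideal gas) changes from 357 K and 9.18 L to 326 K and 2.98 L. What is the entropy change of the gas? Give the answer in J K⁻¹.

ΔS = -31.4 J/K

Entropy is a state function: ΔS = nC_V ln(T₂/T₁) + nR ln(V₂/V₁), with C_V = 5R/2 = 20.79 J mol⁻¹ K⁻¹ for a diatomic ideal gas.
ΔS = 2.79 × [20.79 × ln(326/357) + 8.314 × ln(2.98/9.18)] = -31.4 J/K.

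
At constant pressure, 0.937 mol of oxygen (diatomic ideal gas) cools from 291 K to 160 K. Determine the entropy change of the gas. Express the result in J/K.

ΔS = -16.3 J/K

At constant pressure, ΔS = nC_p ln(T₂/T₁) with C_p = 7R/2 = 29.1 J mol⁻¹ K⁻¹.
ΔS = 0.937 × 29.1 × ln(160/291) = -16.3 J/K.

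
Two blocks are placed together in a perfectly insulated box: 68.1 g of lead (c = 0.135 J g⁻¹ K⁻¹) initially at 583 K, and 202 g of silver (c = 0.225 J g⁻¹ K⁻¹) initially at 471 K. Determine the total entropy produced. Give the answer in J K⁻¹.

Energy balance: T_f = (m₁c₁T₁ + m₂c₂T₂)/(m₁c₁ + m₂c₂) = 489.84 K.
ΔS₁ = m₁c₁ ln(T_f/T₁) = 9.1935 × ln(489.84/583) = -1.601 J/K.
ΔS₂ = m₂c₂ ln(T_f/T₂) = 45.45 × ln(489.84/471) = 1.783 J/K.
ΔS_total = -1.601 + 1.783 = 0.182 J/K.

ΔS_total = 0.182 J/K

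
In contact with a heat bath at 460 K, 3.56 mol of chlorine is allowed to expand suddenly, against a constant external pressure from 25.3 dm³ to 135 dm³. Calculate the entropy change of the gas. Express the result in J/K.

ΔS_gas = 49.6 J/K

Entropy is a state function, so ΔS_gas depends only on the end states.
For an isothermal ideal gas ΔS_gas = nR ln(V₂/V₁) = 3.56 × 8.314 × ln(135/25.3) = 49.6 J/K.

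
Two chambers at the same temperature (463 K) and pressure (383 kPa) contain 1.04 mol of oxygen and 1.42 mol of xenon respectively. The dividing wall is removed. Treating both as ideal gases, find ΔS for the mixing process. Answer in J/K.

Mole fractions: x_A = 1.04/2.46 = 0.423, x_B = 0.577.
ΔS_mix = −R(n_A ln x_A + n_B ln x_B) = −8.314 × (1.04 ln 0.423 + 1.42 ln 0.577) = 13.9 J/K.

ΔS_mix = 13.9 J/K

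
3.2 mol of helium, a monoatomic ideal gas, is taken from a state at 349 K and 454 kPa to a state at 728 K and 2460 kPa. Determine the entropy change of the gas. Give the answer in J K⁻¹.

ΔS = nC_p ln(T₂/T₁) − nR ln(P₂/P₁), with C_p = 5R/2 = 20.79 J mol⁻¹ K⁻¹ for a monoatomic ideal gas.
ΔS = 3.2 × [20.79 × ln(728/349) − 8.314 × ln(2460/454)] = 3.94 J/K.

ΔS = 3.94 J/K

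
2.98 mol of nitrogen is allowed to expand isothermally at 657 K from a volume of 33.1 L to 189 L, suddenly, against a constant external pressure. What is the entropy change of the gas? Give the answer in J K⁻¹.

Entropy is a state function, so ΔS_gas depends only on the end states.
For an isothermal ideal gas ΔS_gas = nR ln(V₂/V₁) = 2.98 × 8.314 × ln(189/33.1) = 43.2 J/K.

ΔS_gas = 43.2 J/K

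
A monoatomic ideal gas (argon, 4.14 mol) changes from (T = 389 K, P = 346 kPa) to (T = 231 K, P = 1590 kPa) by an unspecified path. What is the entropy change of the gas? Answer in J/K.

ΔS = nC_p ln(T₂/T₁) − nR ln(P₂/P₁), with C_p = 5R/2 = 20.79 J mol⁻¹ K⁻¹ for a monoatomic ideal gas.
ΔS = 4.14 × [20.79 × ln(231/389) − 8.314 × ln(1590/346)] = -97.3 J/K.

ΔS = -97.3 J/K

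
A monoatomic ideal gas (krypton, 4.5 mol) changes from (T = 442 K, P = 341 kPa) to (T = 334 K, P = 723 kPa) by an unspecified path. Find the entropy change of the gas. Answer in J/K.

ΔS = -54.3 J/K

ΔS = nC_p ln(T₂/T₁) − nR ln(P₂/P₁), with C_p = 5R/2 = 20.79 J mol⁻¹ K⁻¹ for a monoatomic ideal gas.
ΔS = 4.5 × [20.79 × ln(334/442) − 8.314 × ln(723/341)] = -54.3 J/K.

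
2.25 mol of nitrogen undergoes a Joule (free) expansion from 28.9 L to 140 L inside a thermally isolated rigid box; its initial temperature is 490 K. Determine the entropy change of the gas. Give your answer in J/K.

No heat is exchanged and no work is done, so the ideal-gas temperature stays constant.
Entropy is a state function; using a reversible isothermal path, ΔS_gas = nR ln(V₂/V₁) = 2.25 × 8.314 × ln(140/28.9) = 29.5 J/K.

ΔS_gas = 29.5 J/K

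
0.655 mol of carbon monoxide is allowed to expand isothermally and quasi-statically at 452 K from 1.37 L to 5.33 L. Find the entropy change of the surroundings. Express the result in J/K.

ΔS_surr = -7.4 J/K

For an isothermal ideal gas ΔS_gas = nR ln(V₂/V₁) = 0.655 × 8.314 × ln(5.33/1.37) = 7.4 J/K.
The process is reversible, so ΔS_surr = −ΔS_gas = -7.4 J/K and ΔS_universe = 0.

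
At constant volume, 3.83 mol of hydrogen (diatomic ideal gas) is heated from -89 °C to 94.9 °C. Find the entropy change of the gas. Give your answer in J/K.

In kelvin: T₁ = 184.15 K, T₂ = 368.05 K. At constant volume, ΔS = nC_V ln(T₂/T₁) with C_V = 5R/2 = 20.79 J mol⁻¹ K⁻¹.
ΔS = 3.83 × 20.79 × ln(368.05/184.15) = 55.1 J/K.

ΔS = 55.1 J/K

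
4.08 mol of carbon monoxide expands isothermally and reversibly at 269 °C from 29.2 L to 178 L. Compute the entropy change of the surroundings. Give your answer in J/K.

ΔS_surr = -61.3 J/K

For an isothermal ideal gas ΔS_gas = nR ln(V₂/V₁) = 4.08 × 8.314 × ln(178/29.2) = 61.3 J/K.
The process is reversible, so ΔS_surr = −ΔS_gas = -61.3 J/K and ΔS_universe = 0.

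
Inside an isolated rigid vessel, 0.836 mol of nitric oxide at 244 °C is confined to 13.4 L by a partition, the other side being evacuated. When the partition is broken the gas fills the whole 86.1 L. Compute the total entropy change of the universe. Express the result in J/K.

ΔS_universe = 12.9 J/K

No heat is exchanged and no work is done, so the ideal-gas temperature stays constant.
Entropy is a state function; using a reversible isothermal path, ΔS_gas = nR ln(V₂/V₁) = 0.836 × 8.314 × ln(86.1/13.4) = 12.9 J/K.
The insulated surroundings exchange no heat, so ΔS_surr = 0 and ΔS_universe = ΔS_gas.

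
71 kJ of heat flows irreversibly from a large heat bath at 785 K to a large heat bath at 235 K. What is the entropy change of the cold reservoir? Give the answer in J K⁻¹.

The cold reservoir gains heat Q, so ΔS_cold = +Q/T_C = 71000/235 = 302 J/K.

ΔS_cold = 302 J/K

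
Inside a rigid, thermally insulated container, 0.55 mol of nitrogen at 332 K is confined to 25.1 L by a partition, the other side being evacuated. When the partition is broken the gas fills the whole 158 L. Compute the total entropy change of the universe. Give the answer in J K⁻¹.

ΔS_universe = 8.41 J/K

No heat is exchanged and no work is done, so the ideal-gas temperature stays constant.
Entropy is a state function; using a reversible isothermal path, ΔS_gas = nR ln(V₂/V₁) = 0.55 × 8.314 × ln(158/25.1) = 8.41 J/K.
The insulated surroundings exchange no heat, so ΔS_surr = 0 and ΔS_universe = ΔS_gas.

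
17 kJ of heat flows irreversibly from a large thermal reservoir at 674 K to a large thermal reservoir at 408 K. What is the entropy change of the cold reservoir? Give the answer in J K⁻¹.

The cold reservoir gains heat Q, so ΔS_cold = +Q/T_C = 17000/408 = 41.7 J/K.

ΔS_cold = 41.7 J/K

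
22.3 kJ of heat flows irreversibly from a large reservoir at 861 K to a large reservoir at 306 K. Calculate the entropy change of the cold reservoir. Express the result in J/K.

The cold reservoir gains heat Q, so ΔS_cold = +Q/T_C = 22300/306 = 72.9 J/K.

ΔS_cold = 72.9 J/K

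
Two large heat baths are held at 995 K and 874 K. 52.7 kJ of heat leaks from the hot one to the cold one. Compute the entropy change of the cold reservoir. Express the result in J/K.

The cold reservoir gains heat Q, so ΔS_cold = +Q/T_C = 52700/874 = 60.3 J/K.

ΔS_cold = 60.3 J/K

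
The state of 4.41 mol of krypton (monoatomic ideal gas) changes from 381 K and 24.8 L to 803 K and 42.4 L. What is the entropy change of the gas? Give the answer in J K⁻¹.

ΔS = 60.7 J/K

Entropy is a state function: ΔS = nC_V ln(T₂/T₁) + nR ln(V₂/V₁), with C_V = 3R/2 = 12.47 J mol⁻¹ K⁻¹ for a monoatomic ideal gas.
ΔS = 4.41 × [12.47 × ln(803/381) + 8.314 × ln(42.4/24.8)] = 60.7 J/K.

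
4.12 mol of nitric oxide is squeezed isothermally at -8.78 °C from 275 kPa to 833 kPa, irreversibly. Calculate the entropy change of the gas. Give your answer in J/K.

Entropy is a state function, so ΔS_gas depends only on the end states.
For an isothermal ideal gas ΔS_gas = nR ln(P₁/P₂) = 4.12 × 8.314 × ln(275/833) = -38 J/K.

ΔS_gas = -38 J/K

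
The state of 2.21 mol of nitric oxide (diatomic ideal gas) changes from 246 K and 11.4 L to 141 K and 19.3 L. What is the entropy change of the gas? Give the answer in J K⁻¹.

ΔS = -15.9 J/K

Entropy is a state function: ΔS = nC_V ln(T₂/T₁) + nR ln(V₂/V₁), with C_V = 5R/2 = 20.79 J mol⁻¹ K⁻¹ for a diatomic ideal gas.
ΔS = 2.21 × [20.79 × ln(141/246) + 8.314 × ln(19.3/11.4)] = -15.9 J/K.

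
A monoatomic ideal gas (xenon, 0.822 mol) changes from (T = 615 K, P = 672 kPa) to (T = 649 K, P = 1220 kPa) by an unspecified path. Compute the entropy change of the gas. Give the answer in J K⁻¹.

ΔS = nC_p ln(T₂/T₁) − nR ln(P₂/P₁), with C_p = 5R/2 = 20.79 J mol⁻¹ K⁻¹ for a monoatomic ideal gas.
ΔS = 0.822 × [20.79 × ln(649/615) − 8.314 × ln(1220/672)] = -3.16 J/K.

ΔS = -3.16 J/K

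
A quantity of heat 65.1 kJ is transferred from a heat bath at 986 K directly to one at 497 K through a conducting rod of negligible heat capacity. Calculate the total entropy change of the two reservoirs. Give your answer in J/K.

ΔS_total = 65 J/K

ΔS_hot = −Q/T_H = −65100/986 = -66.02 J/K and ΔS_cold = +Q/T_C = 65100/497 = 131 J/K.
ΔS_total = -66.02 + 131 = 65 J/K, positive as the second law requires.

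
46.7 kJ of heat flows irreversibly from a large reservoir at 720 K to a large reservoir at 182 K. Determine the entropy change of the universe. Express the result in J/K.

ΔS_hot = −Q/T_H = −46700/720 = -64.86 J/K and ΔS_cold = +Q/T_C = 46700/182 = 256.6 J/K.
ΔS_total = -64.86 + 256.6 = 192 J/K, positive as the second law requires.

ΔS_total = 192 J/K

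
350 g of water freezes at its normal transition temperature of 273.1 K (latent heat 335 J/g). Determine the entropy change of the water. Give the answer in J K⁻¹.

Heat released by the substance: Q = −mL = −350 × 335 = −117250 J.
At constant T, ΔS = Q_rev/T = −117250 / 273.1 = -429 J/K.

ΔS = -429 J/K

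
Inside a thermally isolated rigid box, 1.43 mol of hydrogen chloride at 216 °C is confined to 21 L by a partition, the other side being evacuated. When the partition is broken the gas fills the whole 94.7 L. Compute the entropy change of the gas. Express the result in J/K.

ΔS_gas = 17.9 J/K

No heat is exchanged and no work is done, so the ideal-gas temperature stays constant.
Entropy is a state function; using a reversible isothermal path, ΔS_gas = nR ln(V₂/V₁) = 1.43 × 8.314 × ln(94.7/21) = 17.9 J/K.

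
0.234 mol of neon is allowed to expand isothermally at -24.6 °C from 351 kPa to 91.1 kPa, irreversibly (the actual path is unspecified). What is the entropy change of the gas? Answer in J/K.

ΔS_gas = 2.62 J/K

Entropy is a state function, so ΔS_gas depends only on the end states.
For an isothermal ideal gas ΔS_gas = nR ln(P₁/P₂) = 0.234 × 8.314 × ln(351/91.1) = 2.62 J/K.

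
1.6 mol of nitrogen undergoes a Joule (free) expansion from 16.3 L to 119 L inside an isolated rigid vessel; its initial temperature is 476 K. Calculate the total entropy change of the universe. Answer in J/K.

For an ideal gas in free expansion Q = 0 and W = 0, so T is unchanged.
Entropy is a state function; using a reversible isothermal path, ΔS_gas = nR ln(V₂/V₁) = 1.6 × 8.314 × ln(119/16.3) = 26.4 J/K.
The insulated surroundings exchange no heat, so ΔS_surr = 0 and ΔS_universe = ΔS_gas.

ΔS_universe = 26.4 J/K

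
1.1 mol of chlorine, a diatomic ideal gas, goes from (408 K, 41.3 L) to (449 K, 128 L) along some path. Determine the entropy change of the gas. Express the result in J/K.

Entropy is a state function: ΔS = nC_V ln(T₂/T₁) + nR ln(V₂/V₁), with C_V = 5R/2 = 20.79 J mol⁻¹ K⁻¹ for a diatomic ideal gas.
ΔS = 1.1 × [20.79 × ln(449/408) + 8.314 × ln(128/41.3)] = 12.5 J/K.

ΔS = 12.5 J/K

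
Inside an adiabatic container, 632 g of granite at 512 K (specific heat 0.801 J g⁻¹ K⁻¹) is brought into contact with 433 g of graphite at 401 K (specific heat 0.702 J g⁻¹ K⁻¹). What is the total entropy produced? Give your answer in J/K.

Energy balance: T_f = (m₁c₁T₁ + m₂c₂T₂)/(m₁c₁ + m₂c₂) = 470.36 K.
ΔS₁ = m₁c₁ ln(T_f/T₁) = 506.232 × ln(470.36/512) = -42.95 J/K.
ΔS₂ = m₂c₂ ln(T_f/T₂) = 303.966 × ln(470.36/401) = 48.49 J/K.
ΔS_total = -42.95 + 48.49 = 5.54 J/K.

ΔS_total = 5.54 J/K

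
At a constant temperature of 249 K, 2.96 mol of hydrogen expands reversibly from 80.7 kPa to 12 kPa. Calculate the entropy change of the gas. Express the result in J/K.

ΔS_gas = 46.9 J/K

For an isothermal ideal gas ΔS_gas = nR ln(P₁/P₂) = 2.96 × 8.314 × ln(80.7/12) = 46.9 J/K.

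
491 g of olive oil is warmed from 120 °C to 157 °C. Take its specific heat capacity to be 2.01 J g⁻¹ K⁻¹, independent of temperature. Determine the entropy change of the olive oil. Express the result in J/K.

ΔS = 88.8 J/K

In kelvin: T₁ = 393.15 K, T₂ = 430.15 K. ΔS = ∫dQ_rev/T = m c ln(T₂/T₁) = 491 × 2.01 × ln(430.15/393.15) = 88.8 J/K.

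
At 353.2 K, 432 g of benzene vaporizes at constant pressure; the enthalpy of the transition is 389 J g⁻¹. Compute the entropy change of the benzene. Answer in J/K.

ΔS = 476 J/K

Heat absorbed by the substance: Q = mL = 432 × 389 = 168048 J.
At constant T, ΔS = Q_rev/T = 168048 / 353.2 = 476 J/K.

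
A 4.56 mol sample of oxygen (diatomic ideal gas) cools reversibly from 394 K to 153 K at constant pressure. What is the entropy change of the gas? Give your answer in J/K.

At constant pressure, ΔS = nC_p ln(T₂/T₁) with C_p = 7R/2 = 29.1 J mol⁻¹ K⁻¹.
ΔS = 4.56 × 29.1 × ln(153/394) = -126 J/K.

ΔS = -126 J/K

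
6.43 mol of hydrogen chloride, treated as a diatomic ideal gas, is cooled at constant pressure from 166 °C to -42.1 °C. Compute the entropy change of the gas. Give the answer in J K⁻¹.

ΔS = -120 J/K

In kelvin: T₁ = 439.15 K, T₂ = 231.05 K. At constant pressure, ΔS = nC_p ln(T₂/T₁) with C_p = 7R/2 = 29.1 J mol⁻¹ K⁻¹.
ΔS = 6.43 × 29.1 × ln(231.05/439.15) = -120 J/K.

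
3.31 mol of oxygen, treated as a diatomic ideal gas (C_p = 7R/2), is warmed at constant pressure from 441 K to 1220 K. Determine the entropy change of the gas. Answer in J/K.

At constant pressure, ΔS = nC_p ln(T₂/T₁) with C_p = 7R/2 = 29.1 J mol⁻¹ K⁻¹.
ΔS = 3.31 × 29.1 × ln(1220/441) = 98 J/K.

ΔS = 98 J/K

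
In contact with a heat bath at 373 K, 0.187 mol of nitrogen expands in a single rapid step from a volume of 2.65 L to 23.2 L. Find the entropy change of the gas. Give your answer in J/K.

ΔS_gas = 3.37 J/K

Entropy is a state function, so ΔS_gas depends only on the end states.
For an isothermal ideal gas ΔS_gas = nR ln(V₂/V₁) = 0.187 × 8.314 × ln(23.2/2.65) = 3.37 J/K.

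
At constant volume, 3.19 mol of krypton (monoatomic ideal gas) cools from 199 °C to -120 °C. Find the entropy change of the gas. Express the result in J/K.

In kelvin: T₁ = 472.15 K, T₂ = 153.15 K. At constant volume, ΔS = nC_V ln(T₂/T₁) with C_V = 3R/2 = 12.47 J mol⁻¹ K⁻¹.
ΔS = 3.19 × 12.47 × ln(153.15/472.15) = -44.8 J/K.

ΔS = -44.8 J/K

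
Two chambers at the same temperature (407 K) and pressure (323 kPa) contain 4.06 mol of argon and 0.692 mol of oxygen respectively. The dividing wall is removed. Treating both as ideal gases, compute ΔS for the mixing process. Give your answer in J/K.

ΔS_mix = 16.4 J/K

Mole fractions: x_A = 4.06/4.75 = 0.854, x_B = 0.146.
ΔS_mix = −R(n_A ln x_A + n_B ln x_B) = −8.314 × (4.06 ln 0.854 + 0.692 ln 0.146) = 16.4 J/K.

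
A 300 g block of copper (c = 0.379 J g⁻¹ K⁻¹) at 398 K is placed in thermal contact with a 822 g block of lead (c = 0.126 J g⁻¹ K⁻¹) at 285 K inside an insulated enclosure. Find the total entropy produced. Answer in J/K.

ΔS_total = 2.99 J/K

Energy balance: T_f = (m₁c₁T₁ + m₂c₂T₂)/(m₁c₁ + m₂c₂) = 344.13 K.
ΔS₁ = m₁c₁ ln(T_f/T₁) = 113.7 × ln(344.13/398) = -16.534 J/K.
ΔS₂ = m₂c₂ ln(T_f/T₂) = 103.572 × ln(344.13/285) = 19.528 J/K.
ΔS_total = -16.534 + 19.528 = 2.99 J/K.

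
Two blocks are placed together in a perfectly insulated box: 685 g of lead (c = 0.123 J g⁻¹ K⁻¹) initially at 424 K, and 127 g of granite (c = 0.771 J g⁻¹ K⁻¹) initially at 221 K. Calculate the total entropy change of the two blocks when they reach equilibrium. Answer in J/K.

Energy balance: T_f = (m₁c₁T₁ + m₂c₂T₂)/(m₁c₁ + m₂c₂) = 314.89 K.
ΔS₁ = m₁c₁ ln(T_f/T₁) = 84.255 × ln(314.89/424) = -25.07 J/K.
ΔS₂ = m₂c₂ ln(T_f/T₂) = 97.917 × ln(314.89/221) = 34.67 J/K.
ΔS_total = -25.07 + 34.67 = 9.6 J/K.

ΔS_total = 9.6 J/K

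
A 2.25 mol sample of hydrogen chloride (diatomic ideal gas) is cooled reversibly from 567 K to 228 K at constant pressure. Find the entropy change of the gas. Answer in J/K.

ΔS = -59.6 J/K

At constant pressure, ΔS = nC_p ln(T₂/T₁) with C_p = 7R/2 = 29.1 J mol⁻¹ K⁻¹.
ΔS = 2.25 × 29.1 × ln(228/567) = -59.6 J/K.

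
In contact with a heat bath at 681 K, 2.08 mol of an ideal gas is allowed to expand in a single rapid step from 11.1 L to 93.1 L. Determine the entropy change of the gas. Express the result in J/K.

ΔS_gas = 36.8 J/K

Entropy is a state function, so ΔS_gas depends only on the end states.
For an isothermal ideal gas ΔS_gas = nR ln(V₂/V₁) = 2.08 × 8.314 × ln(93.1/11.1) = 36.8 J/K.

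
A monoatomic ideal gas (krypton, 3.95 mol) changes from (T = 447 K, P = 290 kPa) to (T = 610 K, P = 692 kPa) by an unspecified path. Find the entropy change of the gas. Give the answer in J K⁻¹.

ΔS = nC_p ln(T₂/T₁) − nR ln(P₂/P₁), with C_p = 5R/2 = 20.79 J mol⁻¹ K⁻¹ for a monoatomic ideal gas.
ΔS = 3.95 × [20.79 × ln(610/447) − 8.314 × ln(692/290)] = -3.04 J/K.

ΔS = -3.04 J/K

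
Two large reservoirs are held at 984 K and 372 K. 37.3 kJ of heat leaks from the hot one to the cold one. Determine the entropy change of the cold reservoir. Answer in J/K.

ΔS_cold = 100 J/K

The cold reservoir gains heat Q, so ΔS_cold = +Q/T_C = 37300/372 = 100 J/K.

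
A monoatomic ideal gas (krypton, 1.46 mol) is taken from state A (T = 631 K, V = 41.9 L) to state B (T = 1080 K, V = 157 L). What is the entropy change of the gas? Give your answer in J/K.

Entropy is a state function: ΔS = nC_V ln(T₂/T₁) + nR ln(V₂/V₁), with C_V = 3R/2 = 12.47 J mol⁻¹ K⁻¹ for a monoatomic ideal gas.
ΔS = 1.46 × [12.47 × ln(1080/631) + 8.314 × ln(157/41.9)] = 25.8 J/K.

ΔS = 25.8 J/K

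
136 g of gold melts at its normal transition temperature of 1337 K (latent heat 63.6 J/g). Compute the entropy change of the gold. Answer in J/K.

Heat absorbed by the substance: Q = mL = 136 × 63.6 = 8649.6 J.
At constant T, ΔS = Q_rev/T = 8649.6 / 1337 = 6.47 J/K.

ΔS = 6.47 J/K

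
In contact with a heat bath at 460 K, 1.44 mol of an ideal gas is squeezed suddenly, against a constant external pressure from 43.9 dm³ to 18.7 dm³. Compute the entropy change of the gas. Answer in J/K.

Entropy is a state function, so ΔS_gas depends only on the end states.
For an isothermal ideal gas ΔS_gas = nR ln(V₂/V₁) = 1.44 × 8.314 × ln(18.7/43.9) = -10.2 J/K.

ΔS_gas = -10.2 J/K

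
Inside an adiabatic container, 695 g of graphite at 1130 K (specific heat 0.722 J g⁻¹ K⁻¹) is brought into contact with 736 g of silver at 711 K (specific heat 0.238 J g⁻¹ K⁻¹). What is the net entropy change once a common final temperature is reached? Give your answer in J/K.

ΔS_total = 12.9 J/K

Energy balance: T_f = (m₁c₁T₁ + m₂c₂T₂)/(m₁c₁ + m₂c₂) = 1021.6 K.
ΔS₁ = m₁c₁ ln(T_f/T₁) = 501.79 × ln(1021.6/1130) = -50.61 J/K.
ΔS₂ = m₂c₂ ln(T_f/T₂) = 175.168 × ln(1021.6/711) = 63.49 J/K.
ΔS_total = -50.61 + 63.49 = 12.9 J/K.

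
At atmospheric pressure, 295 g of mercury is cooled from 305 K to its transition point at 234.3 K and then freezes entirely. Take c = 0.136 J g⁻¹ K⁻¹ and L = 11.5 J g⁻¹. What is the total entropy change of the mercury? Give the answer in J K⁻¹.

Cooling step: ΔS₁ = m c ln(T_tr/T_i) = 295 × 0.136 × ln(234.3/305) = -10.58 J/K.
Phase change: ΔS₂ = −mL/T_tr = −295 × 11.5 / 234.3 = -14.48 J/K.
ΔS_total = (-10.58) + (-14.48) = -25.1 J/K.

ΔS = -25.1 J/K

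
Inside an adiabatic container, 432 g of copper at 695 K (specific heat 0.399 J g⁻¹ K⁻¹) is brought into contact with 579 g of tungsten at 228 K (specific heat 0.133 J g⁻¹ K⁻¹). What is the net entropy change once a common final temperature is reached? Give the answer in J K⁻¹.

Energy balance: T_f = (m₁c₁T₁ + m₂c₂T₂)/(m₁c₁ + m₂c₂) = 550.79 K.
ΔS₁ = m₁c₁ ln(T_f/T₁) = 172.368 × ln(550.79/695) = -40.09 J/K.
ΔS₂ = m₂c₂ ln(T_f/T₂) = 77.007 × ln(550.79/228) = 67.92 J/K.
ΔS_total = -40.09 + 67.92 = 27.8 J/K.

ΔS_total = 27.8 J/K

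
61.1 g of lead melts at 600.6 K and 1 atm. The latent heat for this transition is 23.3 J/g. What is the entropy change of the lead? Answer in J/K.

ΔS = 2.37 J/K

Heat absorbed by the substance: Q = mL = 61.1 × 23.3 = 1423.63 J.
At constant T, ΔS = Q_rev/T = 1423.63 / 600.6 = 2.37 J/K.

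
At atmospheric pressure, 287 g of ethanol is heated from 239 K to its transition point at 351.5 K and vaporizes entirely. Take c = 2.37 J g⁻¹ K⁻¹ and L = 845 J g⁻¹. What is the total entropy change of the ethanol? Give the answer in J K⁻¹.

ΔS = 952 J/K

Warming step: ΔS₁ = m c ln(T_tr/T_i) = 287 × 2.37 × ln(351.5/239) = 262.4 J/K.
Phase change: ΔS₂ = +mL/T_tr = 287 × 845 / 351.5 = 689.9 J/K.
ΔS_total = (262.4) + (689.9) = 952 J/K.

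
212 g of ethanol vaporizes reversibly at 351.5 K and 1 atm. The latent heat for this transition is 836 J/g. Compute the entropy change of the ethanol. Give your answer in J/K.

Heat absorbed by the substance: Q = mL = 212 × 836 = 177232 J.
At constant T, ΔS = Q_rev/T = 177232 / 351.5 = 504 J/K.

ΔS = 504 J/K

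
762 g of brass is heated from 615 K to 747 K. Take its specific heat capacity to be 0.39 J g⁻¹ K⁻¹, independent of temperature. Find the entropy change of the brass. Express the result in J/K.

ΔS = 57.8 J/K

ΔS = ∫dQ_rev/T = m c ln(T₂/T₁) = 762 × 0.39 × ln(747/615) = 57.8 J/K.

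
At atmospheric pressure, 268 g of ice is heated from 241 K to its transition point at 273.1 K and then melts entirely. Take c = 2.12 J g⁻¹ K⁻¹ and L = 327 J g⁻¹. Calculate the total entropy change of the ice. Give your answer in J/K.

Warming step: ΔS₁ = m c ln(T_tr/T_i) = 268 × 2.12 × ln(273.1/241) = 71.04 J/K.
Phase change: ΔS₂ = +mL/T_tr = 268 × 327 / 273.1 = 320.9 J/K.
ΔS_total = (71.04) + (320.9) = 392 J/K.

ΔS = 392 J/K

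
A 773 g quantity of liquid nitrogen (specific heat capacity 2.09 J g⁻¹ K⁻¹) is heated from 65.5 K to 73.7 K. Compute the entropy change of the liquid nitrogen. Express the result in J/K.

ΔS = 191 J/K

ΔS = ∫dQ_rev/T = m c ln(T₂/T₁) = 773 × 2.09 × ln(73.7/65.5) = 191 J/K.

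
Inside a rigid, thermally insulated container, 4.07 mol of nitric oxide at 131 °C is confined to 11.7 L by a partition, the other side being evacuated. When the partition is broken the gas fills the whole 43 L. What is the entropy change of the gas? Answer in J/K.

ΔS_gas = 44 J/K

For an ideal gas in free expansion Q = 0 and W = 0, so T is unchanged.
Entropy is a state function; using a reversible isothermal path, ΔS_gas = nR ln(V₂/V₁) = 4.07 × 8.314 × ln(43/11.7) = 44 J/K.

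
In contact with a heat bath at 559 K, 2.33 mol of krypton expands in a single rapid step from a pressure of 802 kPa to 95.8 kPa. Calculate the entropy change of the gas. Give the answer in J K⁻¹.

Entropy is a state function, so ΔS_gas depends only on the end states.
For an isothermal ideal gas ΔS_gas = nR ln(P₁/P₂) = 2.33 × 8.314 × ln(802/95.8) = 41.2 J/K.

ΔS_gas = 41.2 J/K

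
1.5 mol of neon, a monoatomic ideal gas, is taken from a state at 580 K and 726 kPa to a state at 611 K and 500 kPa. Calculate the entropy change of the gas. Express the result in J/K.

ΔS = 6.27 J/K

ΔS = nC_p ln(T₂/T₁) − nR ln(P₂/P₁), with C_p = 5R/2 = 20.79 J mol⁻¹ K⁻¹ for a monoatomic ideal gas.
ΔS = 1.5 × [20.79 × ln(611/580) − 8.314 × ln(500/726)] = 6.27 J/K.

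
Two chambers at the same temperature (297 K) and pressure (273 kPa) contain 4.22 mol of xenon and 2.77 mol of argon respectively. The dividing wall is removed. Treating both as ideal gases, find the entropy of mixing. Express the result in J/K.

ΔS_mix = 39 J/K

Mole fractions: x_A = 4.22/6.99 = 0.604, x_B = 0.396.
ΔS_mix = −R(n_A ln x_A + n_B ln x_B) = −8.314 × (4.22 ln 0.604 + 2.77 ln 0.396) = 39 J/K.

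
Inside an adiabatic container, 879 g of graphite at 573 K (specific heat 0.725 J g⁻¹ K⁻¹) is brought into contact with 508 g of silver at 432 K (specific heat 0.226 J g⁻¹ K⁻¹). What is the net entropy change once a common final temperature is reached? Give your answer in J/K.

Energy balance: T_f = (m₁c₁T₁ + m₂c₂T₂)/(m₁c₁ + m₂c₂) = 551.48 K.
ΔS₁ = m₁c₁ ln(T_f/T₁) = 637.275 × ln(551.48/573) = -24.4 J/K.
ΔS₂ = m₂c₂ ln(T_f/T₂) = 114.808 × ln(551.48/432) = 28.03 J/K.
ΔS_total = -24.4 + 28.03 = 3.63 J/K.

ΔS_total = 3.63 J/K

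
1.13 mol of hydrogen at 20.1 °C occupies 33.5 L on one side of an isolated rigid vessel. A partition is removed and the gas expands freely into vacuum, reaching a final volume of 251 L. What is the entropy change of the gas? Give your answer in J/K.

For an ideal gas in free expansion Q = 0 and W = 0, so T is unchanged.
Entropy is a state function; using a reversible isothermal path, ΔS_gas = nR ln(V₂/V₁) = 1.13 × 8.314 × ln(251/33.5) = 18.9 J/K.

ΔS_gas = 18.9 J/K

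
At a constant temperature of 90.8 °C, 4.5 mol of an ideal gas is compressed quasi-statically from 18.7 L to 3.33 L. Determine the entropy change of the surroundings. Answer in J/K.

ΔS_surr = 64.6 J/K

For an isothermal ideal gas ΔS_gas = nR ln(V₂/V₁) = 4.5 × 8.314 × ln(3.33/18.7) = -64.6 J/K.
The process is reversible, so ΔS_surr = −ΔS_gas = 64.6 J/K and ΔS_universe = 0.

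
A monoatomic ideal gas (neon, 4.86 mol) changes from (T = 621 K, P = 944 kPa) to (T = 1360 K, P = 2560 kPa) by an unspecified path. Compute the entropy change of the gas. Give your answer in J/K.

ΔS = 38.9 J/K

ΔS = nC_p ln(T₂/T₁) − nR ln(P₂/P₁), with C_p = 5R/2 = 20.79 J mol⁻¹ K⁻¹ for a monoatomic ideal gas.
ΔS = 4.86 × [20.79 × ln(1360/621) − 8.314 × ln(2560/944)] = 38.9 J/K.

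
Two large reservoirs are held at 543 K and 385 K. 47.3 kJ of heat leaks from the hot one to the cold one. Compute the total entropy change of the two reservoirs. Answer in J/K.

ΔS_total = 35.7 J/K

ΔS_hot = −Q/T_H = −47300/543 = -87.1087 J/K and ΔS_cold = +Q/T_C = 47300/385 = 122.857 J/K.
ΔS_total = -87.1087 + 122.857 = 35.7 J/K, positive as the second law requires.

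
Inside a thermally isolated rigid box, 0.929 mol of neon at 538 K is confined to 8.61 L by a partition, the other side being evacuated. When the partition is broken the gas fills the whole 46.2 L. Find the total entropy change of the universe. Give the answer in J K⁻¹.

ΔS_universe = 13 J/K

For an ideal gas in free expansion Q = 0 and W = 0, so T is unchanged.
Entropy is a state function; using a reversible isothermal path, ΔS_gas = nR ln(V₂/V₁) = 0.929 × 8.314 × ln(46.2/8.61) = 13 J/K.
The insulated surroundings exchange no heat, so ΔS_surr = 0 and ΔS_universe = ΔS_gas.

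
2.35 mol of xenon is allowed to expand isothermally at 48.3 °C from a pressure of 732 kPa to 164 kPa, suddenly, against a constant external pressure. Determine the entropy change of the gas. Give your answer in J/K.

ΔS_gas = 29.2 J/K

Entropy is a state function, so ΔS_gas depends only on the end states.
For an isothermal ideal gas ΔS_gas = nR ln(P₁/P₂) = 2.35 × 8.314 × ln(732/164) = 29.2 J/K.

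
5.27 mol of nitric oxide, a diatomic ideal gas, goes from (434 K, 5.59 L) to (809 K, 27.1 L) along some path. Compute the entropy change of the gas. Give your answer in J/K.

Entropy is a state function: ΔS = nC_V ln(T₂/T₁) + nR ln(V₂/V₁), with C_V = 5R/2 = 20.79 J mol⁻¹ K⁻¹ for a diatomic ideal gas.
ΔS = 5.27 × [20.79 × ln(809/434) + 8.314 × ln(27.1/5.59)] = 137 J/K.

ΔS = 137 J/K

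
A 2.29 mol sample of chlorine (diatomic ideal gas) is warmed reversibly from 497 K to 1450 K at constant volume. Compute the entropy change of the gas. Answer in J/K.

At constant volume, ΔS = nC_V ln(T₂/T₁) with C_V = 5R/2 = 20.79 J mol⁻¹ K⁻¹.
ΔS = 2.29 × 20.79 × ln(1450/497) = 51 J/K.

ΔS = 51 J/K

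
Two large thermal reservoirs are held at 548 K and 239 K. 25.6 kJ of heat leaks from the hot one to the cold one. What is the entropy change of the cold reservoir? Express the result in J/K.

ΔS_cold = 107 J/K

The cold reservoir gains heat Q, so ΔS_cold = +Q/T_C = 25600/239 = 107 J/K.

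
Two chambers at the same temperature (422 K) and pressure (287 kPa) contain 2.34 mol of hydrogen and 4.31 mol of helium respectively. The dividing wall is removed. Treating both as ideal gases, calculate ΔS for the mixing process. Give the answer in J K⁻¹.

ΔS_mix = 35.9 J/K

Mole fractions: x_A = 2.34/6.65 = 0.352, x_B = 0.648.
ΔS_mix = −R(n_A ln x_A + n_B ln x_B) = −8.314 × (2.34 ln 0.352 + 4.31 ln 0.648) = 35.9 J/K.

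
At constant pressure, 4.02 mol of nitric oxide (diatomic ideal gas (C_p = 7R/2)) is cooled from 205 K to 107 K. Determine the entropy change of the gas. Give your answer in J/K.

At constant pressure, ΔS = nC_p ln(T₂/T₁) with C_p = 7R/2 = 29.1 J mol⁻¹ K⁻¹.
ΔS = 4.02 × 29.1 × ln(107/205) = -76.1 J/K.

ΔS = -76.1 J/K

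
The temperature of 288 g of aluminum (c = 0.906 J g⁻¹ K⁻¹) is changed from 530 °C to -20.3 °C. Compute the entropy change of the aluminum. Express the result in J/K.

ΔS = -302 J/K

In kelvin: T₁ = 803.15 K, T₂ = 252.85 K. ΔS = ∫dQ_rev/T = m c ln(T₂/T₁) = 288 × 0.906 × ln(252.85/803.15) = -302 J/K.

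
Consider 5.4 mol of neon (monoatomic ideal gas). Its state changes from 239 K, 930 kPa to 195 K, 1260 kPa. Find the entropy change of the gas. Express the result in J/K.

ΔS = nC_p ln(T₂/T₁) − nR ln(P₂/P₁), with C_p = 5R/2 = 20.79 J mol⁻¹ K⁻¹ for a monoatomic ideal gas.
ΔS = 5.4 × [20.79 × ln(195/239) − 8.314 × ln(1260/930)] = -36.5 J/K.

ΔS = -36.5 J/K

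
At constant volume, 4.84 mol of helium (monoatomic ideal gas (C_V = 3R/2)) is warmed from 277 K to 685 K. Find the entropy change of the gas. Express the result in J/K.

At constant volume, ΔS = nC_V ln(T₂/T₁) with C_V = 3R/2 = 12.47 J mol⁻¹ K⁻¹.
ΔS = 4.84 × 12.47 × ln(685/277) = 54.6 J/K.

ΔS = 54.6 J/K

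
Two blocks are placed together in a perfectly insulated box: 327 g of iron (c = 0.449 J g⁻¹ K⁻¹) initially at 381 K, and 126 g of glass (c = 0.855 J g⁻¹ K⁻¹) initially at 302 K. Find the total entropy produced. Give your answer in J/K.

ΔS_total = 1.65 J/K

Energy balance: T_f = (m₁c₁T₁ + m₂c₂T₂)/(m₁c₁ + m₂c₂) = 347.57 K.
ΔS₁ = m₁c₁ ln(T_f/T₁) = 146.823 × ln(347.57/381) = -13.485 J/K.
ΔS₂ = m₂c₂ ln(T_f/T₂) = 107.73 × ln(347.57/302) = 15.139 J/K.
ΔS_total = -13.485 + 15.139 = 1.65 J/K.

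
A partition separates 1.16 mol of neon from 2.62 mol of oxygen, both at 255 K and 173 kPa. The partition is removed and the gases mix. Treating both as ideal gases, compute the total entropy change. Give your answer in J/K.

Mole fractions: x_A = 1.16/3.78 = 0.307, x_B = 0.693.
ΔS_mix = −R(n_A ln x_A + n_B ln x_B) = −8.314 × (1.16 ln 0.307 + 2.62 ln 0.693) = 19.4 J/K.

ΔS_mix = 19.4 J/K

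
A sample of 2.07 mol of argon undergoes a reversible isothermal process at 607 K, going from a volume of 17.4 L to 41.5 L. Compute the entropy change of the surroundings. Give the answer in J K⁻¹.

ΔS_surr = -15 J/K

For an isothermal ideal gas ΔS_gas = nR ln(V₂/V₁) = 2.07 × 8.314 × ln(41.5/17.4) = 15 J/K.
The process is reversible, so ΔS_surr = −ΔS_gas = -15 J/K and ΔS_universe = 0.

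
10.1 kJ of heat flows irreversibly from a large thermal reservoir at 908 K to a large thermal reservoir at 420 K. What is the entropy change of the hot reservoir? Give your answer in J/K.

The hot reservoir loses heat Q, so ΔS_hot = −Q/T_H = −10100/908 = -11.1 J/K.

ΔS_hot = -11.1 J/K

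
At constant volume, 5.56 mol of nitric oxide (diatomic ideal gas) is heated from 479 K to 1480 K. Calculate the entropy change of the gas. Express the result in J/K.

At constant volume, ΔS = nC_V ln(T₂/T₁) with C_V = 5R/2 = 20.79 J mol⁻¹ K⁻¹.
ΔS = 5.56 × 20.79 × ln(1480/479) = 130 J/K.

ΔS = 130 J/K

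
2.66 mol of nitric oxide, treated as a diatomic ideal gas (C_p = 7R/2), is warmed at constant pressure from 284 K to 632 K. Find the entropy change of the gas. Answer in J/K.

At constant pressure, ΔS = nC_p ln(T₂/T₁) with C_p = 7R/2 = 29.1 J mol⁻¹ K⁻¹.
ΔS = 2.66 × 29.1 × ln(632/284) = 61.9 J/K.

ΔS = 61.9 J/K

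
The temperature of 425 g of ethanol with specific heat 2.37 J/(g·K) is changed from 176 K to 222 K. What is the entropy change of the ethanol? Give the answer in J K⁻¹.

ΔS = ∫dQ_rev/T = m c ln(T₂/T₁) = 425 × 2.37 × ln(222/176) = 234 J/K.

ΔS = 234 J/K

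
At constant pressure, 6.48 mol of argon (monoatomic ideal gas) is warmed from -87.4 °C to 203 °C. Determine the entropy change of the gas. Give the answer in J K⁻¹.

In kelvin: T₁ = 185.75 K, T₂ = 476.15 K. At constant pressure, ΔS = nC_p ln(T₂/T₁) with C_p = 5R/2 = 20.79 J mol⁻¹ K⁻¹.
ΔS = 6.48 × 20.79 × ln(476.15/185.75) = 127 J/K.

ΔS = 127 J/K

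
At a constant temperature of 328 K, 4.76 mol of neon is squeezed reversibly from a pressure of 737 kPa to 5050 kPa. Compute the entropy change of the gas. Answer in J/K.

ΔS_gas = -76.2 J/K

For an isothermal ideal gas ΔS_gas = nR ln(P₁/P₂) = 4.76 × 8.314 × ln(737/5050) = -76.2 J/K.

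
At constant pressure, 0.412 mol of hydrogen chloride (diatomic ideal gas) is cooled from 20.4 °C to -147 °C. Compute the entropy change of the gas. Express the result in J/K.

In kelvin: T₁ = 293.55 K, T₂ = 126.15 K. At constant pressure, ΔS = nC_p ln(T₂/T₁) with C_p = 7R/2 = 29.1 J mol⁻¹ K⁻¹.
ΔS = 0.412 × 29.1 × ln(126.15/293.55) = -10.1 J/K.

ΔS = -10.1 J/K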